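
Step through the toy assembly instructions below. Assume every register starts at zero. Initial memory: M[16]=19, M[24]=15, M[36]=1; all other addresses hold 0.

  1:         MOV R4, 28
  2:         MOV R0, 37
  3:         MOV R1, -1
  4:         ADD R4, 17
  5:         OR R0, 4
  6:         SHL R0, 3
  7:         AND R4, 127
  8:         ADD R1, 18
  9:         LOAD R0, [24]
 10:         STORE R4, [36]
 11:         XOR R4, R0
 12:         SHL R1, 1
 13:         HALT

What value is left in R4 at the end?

R4=28
R0=37
R1=-1
R4=28+17=45
R0=37|4=37
R0=37<<3=296
R4=45&127=45
R1=(-1)+18=17
R0=M[24]=15
STORE R4, [36] → M[36]=45
R4=45^15=34
R1=17<<1=34
halt.

34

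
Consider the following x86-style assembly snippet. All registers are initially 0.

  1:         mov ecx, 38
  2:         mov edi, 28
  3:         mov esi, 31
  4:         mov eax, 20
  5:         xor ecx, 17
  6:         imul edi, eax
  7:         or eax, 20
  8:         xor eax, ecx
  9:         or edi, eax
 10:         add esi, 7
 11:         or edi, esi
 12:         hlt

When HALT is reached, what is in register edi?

567

mov ecx, 38 → ecx=38
mov edi, 28 → edi=28
mov esi, 31 → esi=31
mov eax, 20 → eax=20
xor ecx, 17 → ecx=38^17=55
imul edi, eax → edi=28*20=560
or eax, 20 → eax=20|20=20
xor eax, ecx → eax=20^55=35
or edi, eax → edi=560|35=563
add esi, 7 → esi=31+7=38
or edi, esi → edi=563|38=567
halt.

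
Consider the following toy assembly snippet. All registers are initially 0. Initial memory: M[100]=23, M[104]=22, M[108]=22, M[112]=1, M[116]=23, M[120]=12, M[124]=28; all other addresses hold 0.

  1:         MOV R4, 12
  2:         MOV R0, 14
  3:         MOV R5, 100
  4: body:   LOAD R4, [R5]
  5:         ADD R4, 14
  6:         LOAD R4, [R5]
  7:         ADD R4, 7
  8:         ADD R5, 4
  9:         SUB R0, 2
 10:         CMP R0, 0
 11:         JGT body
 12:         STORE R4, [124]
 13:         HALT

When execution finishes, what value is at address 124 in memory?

35

after MOV R4, 12: R4=12
after MOV R0, 14: R0=14
after MOV R5, 100: R5=100
after LOAD R4, [R5]: R4=M[100]=23
after ADD R4, 14: R4=23+14=37
after LOAD R4, [R5]: R4=M[100]=23
after ADD R4, 7: R4=23+7=30
after ADD R5, 4: R5=100+4=104
after SUB R0, 2: R0=14-2=12
CMP R0, 0  (cmp 12,0)
JGT body: taken
after LOAD R4, [R5]: R4=M[104]=22
after ADD R4, 14: R4=22+14=36
after LOAD R4, [R5]: R4=M[104]=22
after ADD R4, 7: R4=22+7=29
after ADD R5, 4: R5=104+4=108
after SUB R0, 2: R0=12-2=10
CMP R0, 0  (cmp 10,0)
JGT body: taken
after LOAD R4, [R5]: R4=M[108]=22
after ADD R4, 14: R4=22+14=36
after LOAD R4, [R5]: R4=M[108]=22
after ADD R4, 7: R4=22+7=29
after ADD R5, 4: R5=108+4=112
after SUB R0, 2: R0=10-2=8
CMP R0, 0  (cmp 8,0)
JGT body: taken
after LOAD R4, [R5]: R4=M[112]=1
after ADD R4, 14: R4=1+14=15
after LOAD R4, [R5]: R4=M[112]=1
after ADD R4, 7: R4=1+7=8
after ADD R5, 4: R5=112+4=116
after SUB R0, 2: R0=8-2=6
CMP R0, 0  (cmp 6,0)
JGT body: taken
after LOAD R4, [R5]: R4=M[116]=23
after ADD R4, 14: R4=23+14=37
after LOAD R4, [R5]: R4=M[116]=23
after ADD R4, 7: R4=23+7=30
after ADD R5, 4: R5=116+4=120
after SUB R0, 2: R0=6-2=4
CMP R0, 0  (cmp 4,0)
JGT body: taken
after LOAD R4, [R5]: R4=M[120]=12
after ADD R4, 14: R4=12+14=26
after LOAD R4, [R5]: R4=M[120]=12
after ADD R4, 7: R4=12+7=19
after ADD R5, 4: R5=120+4=124
after SUB R0, 2: R0=4-2=2
CMP R0, 0  (cmp 2,0)
JGT body: taken
after LOAD R4, [R5]: R4=M[124]=28
after ADD R4, 14: R4=28+14=42
after LOAD R4, [R5]: R4=M[124]=28
after ADD R4, 7: R4=28+7=35
after ADD R5, 4: R5=124+4=128
after SUB R0, 2: R0=2-2=0
CMP R0, 0  (cmp 0,0)
JGT body: not taken
STORE R4, [124] → M[124]=35
halt.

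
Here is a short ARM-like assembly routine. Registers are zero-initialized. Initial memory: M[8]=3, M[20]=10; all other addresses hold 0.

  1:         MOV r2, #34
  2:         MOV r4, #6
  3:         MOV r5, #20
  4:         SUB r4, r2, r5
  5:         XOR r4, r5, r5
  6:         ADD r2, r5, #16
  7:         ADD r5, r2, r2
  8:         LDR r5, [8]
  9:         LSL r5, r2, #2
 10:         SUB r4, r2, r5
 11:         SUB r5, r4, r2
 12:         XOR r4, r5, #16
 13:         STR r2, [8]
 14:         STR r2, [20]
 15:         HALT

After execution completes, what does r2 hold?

r2=34
r4=6
r5=20
r4=34-20=14
r4=20^20=0
r2=20+16=36
r5=36+36=72
r5=M[8]=3
r5=36<<2=144
r4=36-144=-108
r5=(-108)-36=-144
r4=(-144)^16=-160
STR r2, [8] → M[8]=36
STR r2, [20] → M[20]=36
halt.

36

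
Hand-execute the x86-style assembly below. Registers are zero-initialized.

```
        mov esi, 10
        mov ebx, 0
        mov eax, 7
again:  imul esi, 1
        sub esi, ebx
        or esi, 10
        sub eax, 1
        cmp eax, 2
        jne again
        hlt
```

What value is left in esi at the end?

10

after mov esi, 10: esi=10
after mov ebx, 0: ebx=0
after mov eax, 7: eax=7
after imul esi, 1: esi=10*1=10
after sub esi, ebx: esi=10-0=10
after or esi, 10: esi=10|10=10
after sub eax, 1: eax=7-1=6
cmp eax, 2  (cmp 6,2)
jne again: taken
after imul esi, 1: esi=10*1=10
after sub esi, ebx: esi=10-0=10
after or esi, 10: esi=10|10=10
after sub eax, 1: eax=6-1=5
cmp eax, 2  (cmp 5,2)
jne again: taken
after imul esi, 1: esi=10*1=10
after sub esi, ebx: esi=10-0=10
after or esi, 10: esi=10|10=10
after sub eax, 1: eax=5-1=4
cmp eax, 2  (cmp 4,2)
jne again: taken
after imul esi, 1: esi=10*1=10
after sub esi, ebx: esi=10-0=10
after or esi, 10: esi=10|10=10
after sub eax, 1: eax=4-1=3
cmp eax, 2  (cmp 3,2)
jne again: taken
after imul esi, 1: esi=10*1=10
after sub esi, ebx: esi=10-0=10
after or esi, 10: esi=10|10=10
after sub eax, 1: eax=3-1=2
cmp eax, 2  (cmp 2,2)
jne again: not taken
halt.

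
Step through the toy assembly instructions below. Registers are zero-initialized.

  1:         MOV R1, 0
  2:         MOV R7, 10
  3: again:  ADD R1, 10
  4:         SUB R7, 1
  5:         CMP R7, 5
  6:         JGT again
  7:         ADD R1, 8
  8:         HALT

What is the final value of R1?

MOV R1, 0 → R1=0
MOV R7, 10 → R7=10
ADD R1, 10 → R1=0+10=10
SUB R7, 1 → R7=10-1=9
CMP R7, 5  (cmp 9,5)
JGT again: taken
ADD R1, 10 → R1=10+10=20
SUB R7, 1 → R7=9-1=8
CMP R7, 5  (cmp 8,5)
JGT again: taken
ADD R1, 10 → R1=20+10=30
SUB R7, 1 → R7=8-1=7
CMP R7, 5  (cmp 7,5)
JGT again: taken
ADD R1, 10 → R1=30+10=40
SUB R7, 1 → R7=7-1=6
CMP R7, 5  (cmp 6,5)
JGT again: taken
ADD R1, 10 → R1=40+10=50
SUB R7, 1 → R7=6-1=5
CMP R7, 5  (cmp 5,5)
JGT again: not taken
ADD R1, 8 → R1=50+8=58
halt.

58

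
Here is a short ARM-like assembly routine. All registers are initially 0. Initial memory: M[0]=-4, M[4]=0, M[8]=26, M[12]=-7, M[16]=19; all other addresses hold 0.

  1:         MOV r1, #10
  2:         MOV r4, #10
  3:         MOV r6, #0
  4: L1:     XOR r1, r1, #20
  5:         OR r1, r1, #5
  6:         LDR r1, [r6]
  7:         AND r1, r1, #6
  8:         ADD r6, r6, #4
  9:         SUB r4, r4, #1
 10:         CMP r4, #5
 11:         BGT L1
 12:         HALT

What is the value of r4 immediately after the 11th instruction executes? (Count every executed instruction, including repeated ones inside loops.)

9

after MOV r1, #10: r1=10
after MOV r4, #10: r4=10
after MOV r6, #0: r6=0
after XOR r1, r1, #20: r1=10^20=30
after OR r1, r1, #5: r1=30|5=31
after LDR r1, [r6]: r1=M[0]=-4
after AND r1, r1, #6: r1=(-4)&6=4
after ADD r6, r6, #4: r6=0+4=4
after SUB r4, r4, #1: r4=10-1=9
CMP r4, #5  (cmp 9,5)
BGT L1: taken
After step 11: r4 = 9.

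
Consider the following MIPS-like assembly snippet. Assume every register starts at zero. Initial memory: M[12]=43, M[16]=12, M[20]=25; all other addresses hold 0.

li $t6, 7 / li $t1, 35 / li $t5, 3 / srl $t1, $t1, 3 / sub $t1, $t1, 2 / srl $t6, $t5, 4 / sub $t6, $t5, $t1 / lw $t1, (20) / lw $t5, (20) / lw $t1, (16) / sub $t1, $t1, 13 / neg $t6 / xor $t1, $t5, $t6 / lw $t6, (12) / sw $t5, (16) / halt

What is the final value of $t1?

$t6=7
$t1=35
$t5=3
$t1=35>>3=4
$t1=4-2=2
$t6=3>>4=0
$t6=3-2=1
$t1=M[20]=25
$t5=M[20]=25
$t1=M[16]=12
$t1=12-13=-1
$t6=-(1)=-1
$t1=25^(-1)=-26
$t6=M[12]=43
sw $t5, (16) → M[16]=25
halt.

-26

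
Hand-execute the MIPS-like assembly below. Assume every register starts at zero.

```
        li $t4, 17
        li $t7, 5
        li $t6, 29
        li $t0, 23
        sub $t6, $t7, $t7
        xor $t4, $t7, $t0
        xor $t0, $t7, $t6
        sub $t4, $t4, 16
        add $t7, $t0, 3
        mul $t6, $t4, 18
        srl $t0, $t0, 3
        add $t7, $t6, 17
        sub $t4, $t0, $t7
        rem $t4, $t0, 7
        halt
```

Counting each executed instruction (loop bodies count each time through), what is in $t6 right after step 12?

36

li $t4, 17 → $t4=17
li $t7, 5 → $t7=5
li $t6, 29 → $t6=29
li $t0, 23 → $t0=23
sub $t6, $t7, $t7 → $t6=5-5=0
xor $t4, $t7, $t0 → $t4=5^23=18
xor $t0, $t7, $t6 → $t0=5^0=5
sub $t4, $t4, 16 → $t4=18-16=2
add $t7, $t0, 3 → $t7=5+3=8
mul $t6, $t4, 18 → $t6=2*18=36
srl $t0, $t0, 3 → $t0=5>>3=0
add $t7, $t6, 17 → $t7=36+17=53
After step 12: $t6 = 36.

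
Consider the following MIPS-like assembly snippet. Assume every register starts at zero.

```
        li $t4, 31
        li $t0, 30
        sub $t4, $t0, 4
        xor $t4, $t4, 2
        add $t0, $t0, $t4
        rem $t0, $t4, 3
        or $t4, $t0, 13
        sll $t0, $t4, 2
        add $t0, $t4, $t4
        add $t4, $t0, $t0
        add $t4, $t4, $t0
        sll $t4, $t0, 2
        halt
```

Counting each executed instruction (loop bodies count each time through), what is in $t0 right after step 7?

0

li $t4, 31 → $t4=31
li $t0, 30 → $t0=30
sub $t4, $t0, 4 → $t4=30-4=26
xor $t4, $t4, 2 → $t4=26^2=24
add $t0, $t0, $t4 → $t0=30+24=54
rem $t0, $t4, 3 → $t0=24%3=0
or $t4, $t0, 13 → $t4=0|13=13
After step 7: $t0 = 0.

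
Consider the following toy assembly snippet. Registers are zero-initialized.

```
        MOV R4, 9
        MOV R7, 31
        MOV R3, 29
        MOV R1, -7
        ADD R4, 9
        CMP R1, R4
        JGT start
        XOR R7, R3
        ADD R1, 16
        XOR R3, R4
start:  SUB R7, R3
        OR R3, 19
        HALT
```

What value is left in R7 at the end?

-13

after MOV R4, 9: R4=9
after MOV R7, 31: R7=31
after MOV R3, 29: R3=29
after MOV R1, -7: R1=-7
after ADD R4, 9: R4=9+9=18
CMP R1, R4  (cmp -7,18)
JGT start: not taken
after XOR R7, R3: R7=31^29=2
after ADD R1, 16: R1=(-7)+16=9
after XOR R3, R4: R3=29^18=15
after SUB R7, R3: R7=2-15=-13
after OR R3, 19: R3=15|19=31
halt.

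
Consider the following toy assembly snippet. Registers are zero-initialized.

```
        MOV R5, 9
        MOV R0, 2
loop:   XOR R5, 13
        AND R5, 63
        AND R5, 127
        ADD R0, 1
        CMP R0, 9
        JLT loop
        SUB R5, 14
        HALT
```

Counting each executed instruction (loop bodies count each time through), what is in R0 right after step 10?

3

R5=9
R0=2
R5=9^13=4
R5=4&63=4
R5=4&127=4
R0=2+1=3
CMP R0, 9  (cmp 3,9)
JLT loop: taken
R5=4^13=9
R5=9&63=9
After step 10: R0 = 3.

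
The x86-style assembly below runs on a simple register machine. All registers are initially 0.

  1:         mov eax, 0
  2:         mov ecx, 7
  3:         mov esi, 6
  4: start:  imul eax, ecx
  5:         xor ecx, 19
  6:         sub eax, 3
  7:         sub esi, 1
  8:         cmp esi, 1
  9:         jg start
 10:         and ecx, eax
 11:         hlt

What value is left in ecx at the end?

eax=0
ecx=7
esi=6
eax=0*7=0
ecx=7^19=20
eax=0-3=-3
esi=6-1=5
cmp esi, 1  (cmp 5,1)
jg start: taken
eax=(-3)*20=-60
ecx=20^19=7
eax=(-60)-3=-63
esi=5-1=4
cmp esi, 1  (cmp 4,1)
jg start: taken
eax=(-63)*7=-441
ecx=7^19=20
eax=(-441)-3=-444
esi=4-1=3
cmp esi, 1  (cmp 3,1)
jg start: taken
eax=(-444)*20=-8880
ecx=20^19=7
eax=(-8880)-3=-8883
esi=3-1=2
cmp esi, 1  (cmp 2,1)
jg start: taken
eax=(-8883)*7=-62181
ecx=7^19=20
eax=(-62181)-3=-62184
esi=2-1=1
cmp esi, 1  (cmp 1,1)
jg start: not taken
ecx=20&(-62184)=16
halt.

16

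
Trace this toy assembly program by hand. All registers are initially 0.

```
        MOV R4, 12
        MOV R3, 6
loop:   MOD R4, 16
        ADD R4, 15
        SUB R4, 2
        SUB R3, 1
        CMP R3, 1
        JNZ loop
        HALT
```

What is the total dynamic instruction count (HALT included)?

R4=12
R3=6
R4=12%16=12
R4=12+15=27
R4=27-2=25
R3=6-1=5
CMP R3, 1  (cmp 5,1)
JNZ loop: taken
R4=25%16=9
R4=9+15=24
R4=24-2=22
R3=5-1=4
CMP R3, 1  (cmp 4,1)
JNZ loop: taken
R4=22%16=6
R4=6+15=21
R4=21-2=19
R3=4-1=3
CMP R3, 1  (cmp 3,1)
JNZ loop: taken
R4=19%16=3
R4=3+15=18
R4=18-2=16
R3=3-1=2
CMP R3, 1  (cmp 2,1)
JNZ loop: taken
R4=16%16=0
R4=0+15=15
R4=15-2=13
R3=2-1=1
CMP R3, 1  (cmp 1,1)
JNZ loop: not taken
halt.
Total executed instructions: 33.

33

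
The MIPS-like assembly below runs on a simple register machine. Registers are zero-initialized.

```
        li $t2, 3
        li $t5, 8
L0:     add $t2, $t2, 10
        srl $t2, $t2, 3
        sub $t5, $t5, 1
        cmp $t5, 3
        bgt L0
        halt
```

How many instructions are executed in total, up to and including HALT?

28

li $t2, 3 → $t2=3
li $t5, 8 → $t5=8
add $t2, $t2, 10 → $t2=3+10=13
srl $t2, $t2, 3 → $t2=13>>3=1
sub $t5, $t5, 1 → $t5=8-1=7
cmp $t5, 3  (cmp 7,3)
bgt L0: taken
add $t2, $t2, 10 → $t2=1+10=11
srl $t2, $t2, 3 → $t2=11>>3=1
sub $t5, $t5, 1 → $t5=7-1=6
cmp $t5, 3  (cmp 6,3)
bgt L0: taken
add $t2, $t2, 10 → $t2=1+10=11
srl $t2, $t2, 3 → $t2=11>>3=1
sub $t5, $t5, 1 → $t5=6-1=5
cmp $t5, 3  (cmp 5,3)
bgt L0: taken
add $t2, $t2, 10 → $t2=1+10=11
srl $t2, $t2, 3 → $t2=11>>3=1
sub $t5, $t5, 1 → $t5=5-1=4
cmp $t5, 3  (cmp 4,3)
bgt L0: taken
add $t2, $t2, 10 → $t2=1+10=11
srl $t2, $t2, 3 → $t2=11>>3=1
sub $t5, $t5, 1 → $t5=4-1=3
cmp $t5, 3  (cmp 3,3)
bgt L0: not taken
halt.
Total executed instructions: 28.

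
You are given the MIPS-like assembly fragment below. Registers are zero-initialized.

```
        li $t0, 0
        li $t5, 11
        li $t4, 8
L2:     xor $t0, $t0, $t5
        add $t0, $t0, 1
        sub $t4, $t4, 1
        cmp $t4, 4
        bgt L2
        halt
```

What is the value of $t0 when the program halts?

after li $t0, 0: $t0=0
after li $t5, 11: $t5=11
after li $t4, 8: $t4=8
after xor $t0, $t0, $t5: $t0=0^11=11
after add $t0, $t0, 1: $t0=11+1=12
after sub $t4, $t4, 1: $t4=8-1=7
cmp $t4, 4  (cmp 7,4)
bgt L2: taken
after xor $t0, $t0, $t5: $t0=12^11=7
after add $t0, $t0, 1: $t0=7+1=8
after sub $t4, $t4, 1: $t4=7-1=6
cmp $t4, 4  (cmp 6,4)
bgt L2: taken
after xor $t0, $t0, $t5: $t0=8^11=3
after add $t0, $t0, 1: $t0=3+1=4
after sub $t4, $t4, 1: $t4=6-1=5
cmp $t4, 4  (cmp 5,4)
bgt L2: taken
after xor $t0, $t0, $t5: $t0=4^11=15
after add $t0, $t0, 1: $t0=15+1=16
after sub $t4, $t4, 1: $t4=5-1=4
cmp $t4, 4  (cmp 4,4)
bgt L2: not taken
halt.

16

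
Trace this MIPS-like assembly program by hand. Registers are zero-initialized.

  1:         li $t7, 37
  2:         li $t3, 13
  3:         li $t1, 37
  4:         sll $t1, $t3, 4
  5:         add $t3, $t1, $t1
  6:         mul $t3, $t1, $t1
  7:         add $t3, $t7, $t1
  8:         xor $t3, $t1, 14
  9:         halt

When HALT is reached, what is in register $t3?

$t7=37
$t3=13
$t1=37
$t1=13<<4=208
$t3=208+208=416
$t3=208*208=43264
$t3=37+208=245
$t3=208^14=222
halt.

222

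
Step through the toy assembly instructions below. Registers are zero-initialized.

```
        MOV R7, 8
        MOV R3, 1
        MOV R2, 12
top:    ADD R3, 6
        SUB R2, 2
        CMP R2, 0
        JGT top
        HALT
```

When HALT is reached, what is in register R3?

R7=8
R3=1
R2=12
R3=1+6=7
R2=12-2=10
CMP R2, 0  (cmp 10,0)
JGT top: taken
R3=7+6=13
R2=10-2=8
CMP R2, 0  (cmp 8,0)
JGT top: taken
R3=13+6=19
R2=8-2=6
CMP R2, 0  (cmp 6,0)
JGT top: taken
R3=19+6=25
R2=6-2=4
CMP R2, 0  (cmp 4,0)
JGT top: taken
R3=25+6=31
R2=4-2=2
CMP R2, 0  (cmp 2,0)
JGT top: taken
R3=31+6=37
R2=2-2=0
CMP R2, 0  (cmp 0,0)
JGT top: not taken
halt.

37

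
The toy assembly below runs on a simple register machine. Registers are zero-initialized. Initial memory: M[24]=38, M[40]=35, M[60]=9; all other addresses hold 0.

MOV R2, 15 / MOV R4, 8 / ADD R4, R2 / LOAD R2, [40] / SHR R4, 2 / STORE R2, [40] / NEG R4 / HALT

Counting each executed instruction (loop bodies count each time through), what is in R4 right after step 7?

after MOV R2, 15: R2=15
after MOV R4, 8: R4=8
after ADD R4, R2: R4=8+15=23
after LOAD R2, [40]: R2=M[40]=35
after SHR R4, 2: R4=23>>2=5
STORE R2, [40] → M[40]=35
after NEG R4: R4=-(5)=-5
After step 7: R4 = -5.

-5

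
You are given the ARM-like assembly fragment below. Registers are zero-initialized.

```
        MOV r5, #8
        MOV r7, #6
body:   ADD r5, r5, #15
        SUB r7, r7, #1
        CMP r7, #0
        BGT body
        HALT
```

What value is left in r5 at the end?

98

MOV r5, #8 → r5=8
MOV r7, #6 → r7=6
ADD r5, r5, #15 → r5=8+15=23
SUB r7, r7, #1 → r7=6-1=5
CMP r7, #0  (cmp 5,0)
BGT body: taken
ADD r5, r5, #15 → r5=23+15=38
SUB r7, r7, #1 → r7=5-1=4
CMP r7, #0  (cmp 4,0)
BGT body: taken
ADD r5, r5, #15 → r5=38+15=53
SUB r7, r7, #1 → r7=4-1=3
CMP r7, #0  (cmp 3,0)
BGT body: taken
ADD r5, r5, #15 → r5=53+15=68
SUB r7, r7, #1 → r7=3-1=2
CMP r7, #0  (cmp 2,0)
BGT body: taken
ADD r5, r5, #15 → r5=68+15=83
SUB r7, r7, #1 → r7=2-1=1
CMP r7, #0  (cmp 1,0)
BGT body: taken
ADD r5, r5, #15 → r5=83+15=98
SUB r7, r7, #1 → r7=1-1=0
CMP r7, #0  (cmp 0,0)
BGT body: not taken
halt.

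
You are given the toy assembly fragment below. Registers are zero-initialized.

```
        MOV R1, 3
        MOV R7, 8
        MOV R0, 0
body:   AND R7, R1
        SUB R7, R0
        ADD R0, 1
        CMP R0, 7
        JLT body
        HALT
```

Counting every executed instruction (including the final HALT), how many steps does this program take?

MOV R1, 3 → R1=3
MOV R7, 8 → R7=8
MOV R0, 0 → R0=0
AND R7, R1 → R7=8&3=0
SUB R7, R0 → R7=0-0=0
ADD R0, 1 → R0=0+1=1
CMP R0, 7  (cmp 1,7)
JLT body: taken
AND R7, R1 → R7=0&3=0
SUB R7, R0 → R7=0-1=-1
ADD R0, 1 → R0=1+1=2
CMP R0, 7  (cmp 2,7)
JLT body: taken
AND R7, R1 → R7=(-1)&3=3
SUB R7, R0 → R7=3-2=1
ADD R0, 1 → R0=2+1=3
CMP R0, 7  (cmp 3,7)
JLT body: taken
AND R7, R1 → R7=1&3=1
SUB R7, R0 → R7=1-3=-2
ADD R0, 1 → R0=3+1=4
CMP R0, 7  (cmp 4,7)
JLT body: taken
AND R7, R1 → R7=(-2)&3=2
SUB R7, R0 → R7=2-4=-2
ADD R0, 1 → R0=4+1=5
CMP R0, 7  (cmp 5,7)
JLT body: taken
AND R7, R1 → R7=(-2)&3=2
SUB R7, R0 → R7=2-5=-3
ADD R0, 1 → R0=5+1=6
CMP R0, 7  (cmp 6,7)
JLT body: taken
AND R7, R1 → R7=(-3)&3=1
SUB R7, R0 → R7=1-6=-5
ADD R0, 1 → R0=6+1=7
CMP R0, 7  (cmp 7,7)
JLT body: not taken
halt.
Total executed instructions: 39.

39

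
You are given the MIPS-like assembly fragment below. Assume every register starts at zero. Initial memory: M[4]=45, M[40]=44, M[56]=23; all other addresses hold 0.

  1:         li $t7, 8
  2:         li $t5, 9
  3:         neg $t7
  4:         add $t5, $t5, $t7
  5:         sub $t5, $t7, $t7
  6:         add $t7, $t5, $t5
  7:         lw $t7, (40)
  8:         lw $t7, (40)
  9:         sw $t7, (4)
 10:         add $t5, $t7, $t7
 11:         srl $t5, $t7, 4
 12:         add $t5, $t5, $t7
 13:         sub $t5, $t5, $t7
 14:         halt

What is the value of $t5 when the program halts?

li $t7, 8 → $t7=8
li $t5, 9 → $t5=9
neg $t7 → $t7=-(8)=-8
add $t5, $t5, $t7 → $t5=9+(-8)=1
sub $t5, $t7, $t7 → $t5=(-8)-(-8)=0
add $t7, $t5, $t5 → $t7=0+0=0
lw $t7, (40) → $t7=M[40]=44
lw $t7, (40) → $t7=M[40]=44
sw $t7, (4) → M[4]=44
add $t5, $t7, $t7 → $t5=44+44=88
srl $t5, $t7, 4 → $t5=44>>4=2
add $t5, $t5, $t7 → $t5=2+44=46
sub $t5, $t5, $t7 → $t5=46-44=2
halt.

2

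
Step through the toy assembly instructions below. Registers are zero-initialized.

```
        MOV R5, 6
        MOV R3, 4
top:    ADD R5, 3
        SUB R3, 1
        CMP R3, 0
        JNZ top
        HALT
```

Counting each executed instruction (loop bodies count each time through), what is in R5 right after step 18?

18

MOV R5, 6 → R5=6
MOV R3, 4 → R3=4
ADD R5, 3 → R5=6+3=9
SUB R3, 1 → R3=4-1=3
CMP R3, 0  (cmp 3,0)
JNZ top: taken
ADD R5, 3 → R5=9+3=12
SUB R3, 1 → R3=3-1=2
CMP R3, 0  (cmp 2,0)
JNZ top: taken
ADD R5, 3 → R5=12+3=15
SUB R3, 1 → R3=2-1=1
CMP R3, 0  (cmp 1,0)
JNZ top: taken
ADD R5, 3 → R5=15+3=18
SUB R3, 1 → R3=1-1=0
CMP R3, 0  (cmp 0,0)
JNZ top: not taken
After step 18: R5 = 18.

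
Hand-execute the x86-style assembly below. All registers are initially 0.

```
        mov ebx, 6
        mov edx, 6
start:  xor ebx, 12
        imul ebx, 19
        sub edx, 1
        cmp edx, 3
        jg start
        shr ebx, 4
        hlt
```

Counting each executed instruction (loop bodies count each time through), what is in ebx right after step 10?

3382

after mov ebx, 6: ebx=6
after mov edx, 6: edx=6
after xor ebx, 12: ebx=6^12=10
after imul ebx, 19: ebx=10*19=190
after sub edx, 1: edx=6-1=5
cmp edx, 3  (cmp 5,3)
jg start: taken
after xor ebx, 12: ebx=190^12=178
after imul ebx, 19: ebx=178*19=3382
after sub edx, 1: edx=5-1=4
After step 10: ebx = 3382.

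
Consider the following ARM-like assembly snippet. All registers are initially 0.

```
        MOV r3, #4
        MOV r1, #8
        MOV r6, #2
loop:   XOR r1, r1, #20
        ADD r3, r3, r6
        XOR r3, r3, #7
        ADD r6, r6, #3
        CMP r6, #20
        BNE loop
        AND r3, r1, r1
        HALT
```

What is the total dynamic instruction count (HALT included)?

41

r3=4
r1=8
r6=2
r1=8^20=28
r3=4+2=6
r3=6^7=1
r6=2+3=5
CMP r6, #20  (cmp 5,20)
BNE loop: taken
r1=28^20=8
r3=1+5=6
r3=6^7=1
r6=5+3=8
CMP r6, #20  (cmp 8,20)
BNE loop: taken
r1=8^20=28
r3=1+8=9
r3=9^7=14
r6=8+3=11
CMP r6, #20  (cmp 11,20)
BNE loop: taken
r1=28^20=8
r3=14+11=25
r3=25^7=30
r6=11+3=14
CMP r6, #20  (cmp 14,20)
BNE loop: taken
r1=8^20=28
r3=30+14=44
r3=44^7=43
r6=14+3=17
CMP r6, #20  (cmp 17,20)
BNE loop: taken
r1=28^20=8
r3=43+17=60
r3=60^7=59
r6=17+3=20
CMP r6, #20  (cmp 20,20)
BNE loop: not taken
r3=8&8=8
halt.
Total executed instructions: 41.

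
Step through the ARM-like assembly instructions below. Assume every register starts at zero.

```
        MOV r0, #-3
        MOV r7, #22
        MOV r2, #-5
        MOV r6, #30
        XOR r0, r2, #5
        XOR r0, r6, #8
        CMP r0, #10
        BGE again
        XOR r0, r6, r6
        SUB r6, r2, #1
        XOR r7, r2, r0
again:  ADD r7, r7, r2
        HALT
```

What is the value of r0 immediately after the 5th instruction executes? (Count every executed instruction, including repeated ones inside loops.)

MOV r0, #-3 → r0=-3
MOV r7, #22 → r7=22
MOV r2, #-5 → r2=-5
MOV r6, #30 → r6=30
XOR r0, r2, #5 → r0=(-5)^5=-2
After step 5: r0 = -2.

-2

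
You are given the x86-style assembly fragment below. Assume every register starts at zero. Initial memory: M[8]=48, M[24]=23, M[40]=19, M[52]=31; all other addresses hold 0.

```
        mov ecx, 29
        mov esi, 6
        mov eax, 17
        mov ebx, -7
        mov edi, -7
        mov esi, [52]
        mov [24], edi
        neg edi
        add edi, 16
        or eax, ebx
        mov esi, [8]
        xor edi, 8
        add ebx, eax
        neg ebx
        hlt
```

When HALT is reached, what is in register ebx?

mov ecx, 29 → ecx=29
mov esi, 6 → esi=6
mov eax, 17 → eax=17
mov ebx, -7 → ebx=-7
mov edi, -7 → edi=-7
mov esi, [52] → esi=M[52]=31
mov [24], edi → M[24]=-7
neg edi → edi=-(-7)=7
add edi, 16 → edi=7+16=23
or eax, ebx → eax=17|(-7)=-7
mov esi, [8] → esi=M[8]=48
xor edi, 8 → edi=23^8=31
add ebx, eax → ebx=(-7)+(-7)=-14
neg ebx → ebx=-(-14)=14
halt.

14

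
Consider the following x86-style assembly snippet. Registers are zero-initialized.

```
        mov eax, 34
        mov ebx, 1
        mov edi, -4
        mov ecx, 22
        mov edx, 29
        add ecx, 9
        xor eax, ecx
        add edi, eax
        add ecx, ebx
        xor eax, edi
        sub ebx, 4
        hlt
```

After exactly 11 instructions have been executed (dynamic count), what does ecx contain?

eax=34
ebx=1
edi=-4
ecx=22
edx=29
ecx=22+9=31
eax=34^31=61
edi=(-4)+61=57
ecx=31+1=32
eax=61^57=4
ebx=1-4=-3
After step 11: ecx = 32.

32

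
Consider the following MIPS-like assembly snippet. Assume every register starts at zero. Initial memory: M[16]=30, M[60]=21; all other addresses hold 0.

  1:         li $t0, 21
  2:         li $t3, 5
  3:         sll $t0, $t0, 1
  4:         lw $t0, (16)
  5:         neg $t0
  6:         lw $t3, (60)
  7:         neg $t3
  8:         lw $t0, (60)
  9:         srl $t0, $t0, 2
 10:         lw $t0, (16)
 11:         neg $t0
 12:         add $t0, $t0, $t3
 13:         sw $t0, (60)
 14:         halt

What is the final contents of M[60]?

$t0=21
$t3=5
$t0=21<<1=42
$t0=M[16]=30
$t0=-(30)=-30
$t3=M[60]=21
$t3=-(21)=-21
$t0=M[60]=21
$t0=21>>2=5
$t0=M[16]=30
$t0=-(30)=-30
$t0=(-30)+(-21)=-51
sw $t0, (60) → M[60]=-51
halt.

-51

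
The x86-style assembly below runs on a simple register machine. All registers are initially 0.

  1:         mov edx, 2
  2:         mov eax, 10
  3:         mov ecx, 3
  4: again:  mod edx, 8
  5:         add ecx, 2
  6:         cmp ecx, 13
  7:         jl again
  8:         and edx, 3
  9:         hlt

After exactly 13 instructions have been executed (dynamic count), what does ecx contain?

edx=2
eax=10
ecx=3
edx=2%8=2
ecx=3+2=5
cmp ecx, 13  (cmp 5,13)
jl again: taken
edx=2%8=2
ecx=5+2=7
cmp ecx, 13  (cmp 7,13)
jl again: taken
edx=2%8=2
ecx=7+2=9
After step 13: ecx = 9.

9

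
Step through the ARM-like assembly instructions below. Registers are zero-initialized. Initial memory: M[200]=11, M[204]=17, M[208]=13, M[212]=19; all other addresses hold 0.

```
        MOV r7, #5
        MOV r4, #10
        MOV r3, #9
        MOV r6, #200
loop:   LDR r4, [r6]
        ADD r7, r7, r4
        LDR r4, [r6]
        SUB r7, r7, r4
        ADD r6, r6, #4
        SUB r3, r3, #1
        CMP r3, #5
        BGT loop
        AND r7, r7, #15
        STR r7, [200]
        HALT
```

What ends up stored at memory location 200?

r7=5
r4=10
r3=9
r6=200
r4=M[200]=11
r7=5+11=16
r4=M[200]=11
r7=16-11=5
r6=200+4=204
r3=9-1=8
CMP r3, #5  (cmp 8,5)
BGT loop: taken
r4=M[204]=17
r7=5+17=22
r4=M[204]=17
r7=22-17=5
r6=204+4=208
r3=8-1=7
CMP r3, #5  (cmp 7,5)
BGT loop: taken
r4=M[208]=13
r7=5+13=18
r4=M[208]=13
r7=18-13=5
r6=208+4=212
r3=7-1=6
CMP r3, #5  (cmp 6,5)
BGT loop: taken
r4=M[212]=19
r7=5+19=24
r4=M[212]=19
r7=24-19=5
r6=212+4=216
r3=6-1=5
CMP r3, #5  (cmp 5,5)
BGT loop: not taken
r7=5&15=5
STR r7, [200] → M[200]=5
halt.

5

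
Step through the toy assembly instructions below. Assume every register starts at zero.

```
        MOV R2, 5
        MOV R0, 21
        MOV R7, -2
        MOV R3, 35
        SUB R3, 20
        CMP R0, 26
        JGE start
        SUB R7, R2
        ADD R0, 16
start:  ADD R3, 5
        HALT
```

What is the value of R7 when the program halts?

R2=5
R0=21
R7=-2
R3=35
R3=35-20=15
CMP R0, 26  (cmp 21,26)
JGE start: not taken
R7=(-2)-5=-7
R0=21+16=37
R3=15+5=20
halt.

-7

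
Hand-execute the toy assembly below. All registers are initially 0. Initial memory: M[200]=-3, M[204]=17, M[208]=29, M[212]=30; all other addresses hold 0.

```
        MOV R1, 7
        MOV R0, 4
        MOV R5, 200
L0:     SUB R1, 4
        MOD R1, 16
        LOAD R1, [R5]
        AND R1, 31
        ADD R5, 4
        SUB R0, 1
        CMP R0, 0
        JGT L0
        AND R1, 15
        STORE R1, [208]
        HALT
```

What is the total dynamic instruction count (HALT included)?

R1=7
R0=4
R5=200
R1=7-4=3
R1=3%16=3
R1=M[200]=-3
R1=(-3)&31=29
R5=200+4=204
R0=4-1=3
CMP R0, 0  (cmp 3,0)
JGT L0: taken
R1=29-4=25
R1=25%16=9
R1=M[204]=17
R1=17&31=17
R5=204+4=208
R0=3-1=2
CMP R0, 0  (cmp 2,0)
JGT L0: taken
R1=17-4=13
R1=13%16=13
R1=M[208]=29
R1=29&31=29
R5=208+4=212
R0=2-1=1
CMP R0, 0  (cmp 1,0)
JGT L0: taken
R1=29-4=25
R1=25%16=9
R1=M[212]=30
R1=30&31=30
R5=212+4=216
R0=1-1=0
CMP R0, 0  (cmp 0,0)
JGT L0: not taken
R1=30&15=14
STORE R1, [208] → M[208]=14
halt.
Total executed instructions: 38.

38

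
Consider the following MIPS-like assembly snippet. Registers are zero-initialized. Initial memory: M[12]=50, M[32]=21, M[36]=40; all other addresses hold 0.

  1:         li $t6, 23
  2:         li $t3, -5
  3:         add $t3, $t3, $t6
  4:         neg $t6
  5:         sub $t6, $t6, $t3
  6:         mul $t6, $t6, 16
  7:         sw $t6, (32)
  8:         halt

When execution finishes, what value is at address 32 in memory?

-656

$t6=23
$t3=-5
$t3=(-5)+23=18
$t6=-(23)=-23
$t6=(-23)-18=-41
$t6=(-41)*16=-656
sw $t6, (32) → M[32]=-656
halt.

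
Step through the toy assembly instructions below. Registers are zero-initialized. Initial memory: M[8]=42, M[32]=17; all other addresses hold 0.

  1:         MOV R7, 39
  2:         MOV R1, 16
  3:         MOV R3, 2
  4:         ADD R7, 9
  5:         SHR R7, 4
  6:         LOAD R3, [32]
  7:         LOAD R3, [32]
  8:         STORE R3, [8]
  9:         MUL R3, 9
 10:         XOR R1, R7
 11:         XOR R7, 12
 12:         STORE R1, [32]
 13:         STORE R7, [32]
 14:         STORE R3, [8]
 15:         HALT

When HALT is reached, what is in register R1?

19

MOV R7, 39 → R7=39
MOV R1, 16 → R1=16
MOV R3, 2 → R3=2
ADD R7, 9 → R7=39+9=48
SHR R7, 4 → R7=48>>4=3
LOAD R3, [32] → R3=M[32]=17
LOAD R3, [32] → R3=M[32]=17
STORE R3, [8] → M[8]=17
MUL R3, 9 → R3=17*9=153
XOR R1, R7 → R1=16^3=19
XOR R7, 12 → R7=3^12=15
STORE R1, [32] → M[32]=19
STORE R7, [32] → M[32]=15
STORE R3, [8] → M[8]=153
halt.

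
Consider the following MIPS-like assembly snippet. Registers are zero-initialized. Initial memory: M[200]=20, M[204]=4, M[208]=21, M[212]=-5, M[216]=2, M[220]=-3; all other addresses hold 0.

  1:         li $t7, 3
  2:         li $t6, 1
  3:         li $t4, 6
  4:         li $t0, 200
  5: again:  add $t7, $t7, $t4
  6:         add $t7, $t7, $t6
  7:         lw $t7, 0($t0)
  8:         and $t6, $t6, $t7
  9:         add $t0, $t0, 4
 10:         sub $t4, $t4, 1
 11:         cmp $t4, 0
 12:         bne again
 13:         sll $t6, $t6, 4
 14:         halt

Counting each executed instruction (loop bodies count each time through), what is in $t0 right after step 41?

220

$t7=3
$t6=1
$t4=6
$t0=200
$t7=3+6=9
$t7=9+1=10
$t7=M[200]=20
$t6=1&20=0
$t0=200+4=204
$t4=6-1=5
cmp $t4, 0  (cmp 5,0)
bne again: taken
$t7=20+5=25
$t7=25+0=25
$t7=M[204]=4
$t6=0&4=0
$t0=204+4=208
$t4=5-1=4
cmp $t4, 0  (cmp 4,0)
bne again: taken
$t7=4+4=8
$t7=8+0=8
$t7=M[208]=21
$t6=0&21=0
$t0=208+4=212
$t4=4-1=3
cmp $t4, 0  (cmp 3,0)
bne again: taken
$t7=21+3=24
$t7=24+0=24
$t7=M[212]=-5
$t6=0&(-5)=0
$t0=212+4=216
$t4=3-1=2
cmp $t4, 0  (cmp 2,0)
bne again: taken
$t7=(-5)+2=-3
$t7=(-3)+0=-3
$t7=M[216]=2
$t6=0&2=0
$t0=216+4=220
After step 41: $t0 = 220.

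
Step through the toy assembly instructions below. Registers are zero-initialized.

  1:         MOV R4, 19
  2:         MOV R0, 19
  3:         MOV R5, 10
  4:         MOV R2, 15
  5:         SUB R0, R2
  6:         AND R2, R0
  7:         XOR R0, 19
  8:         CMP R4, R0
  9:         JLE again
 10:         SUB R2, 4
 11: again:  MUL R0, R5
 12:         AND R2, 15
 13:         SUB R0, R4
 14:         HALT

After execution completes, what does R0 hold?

211

after MOV R4, 19: R4=19
after MOV R0, 19: R0=19
after MOV R5, 10: R5=10
after MOV R2, 15: R2=15
after SUB R0, R2: R0=19-15=4
after AND R2, R0: R2=15&4=4
after XOR R0, 19: R0=4^19=23
CMP R4, R0  (cmp 19,23)
JLE again: taken
after MUL R0, R5: R0=23*10=230
after AND R2, 15: R2=4&15=4
after SUB R0, R4: R0=230-19=211
halt.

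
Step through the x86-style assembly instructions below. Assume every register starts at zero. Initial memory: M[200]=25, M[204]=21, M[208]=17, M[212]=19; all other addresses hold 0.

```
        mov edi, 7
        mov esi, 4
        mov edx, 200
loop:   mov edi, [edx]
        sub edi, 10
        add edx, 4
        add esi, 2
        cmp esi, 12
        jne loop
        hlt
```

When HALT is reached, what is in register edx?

edi=7
esi=4
edx=200
edi=M[200]=25
edi=25-10=15
edx=200+4=204
esi=4+2=6
cmp esi, 12  (cmp 6,12)
jne loop: taken
edi=M[204]=21
edi=21-10=11
edx=204+4=208
esi=6+2=8
cmp esi, 12  (cmp 8,12)
jne loop: taken
edi=M[208]=17
edi=17-10=7
edx=208+4=212
esi=8+2=10
cmp esi, 12  (cmp 10,12)
jne loop: taken
edi=M[212]=19
edi=19-10=9
edx=212+4=216
esi=10+2=12
cmp esi, 12  (cmp 12,12)
jne loop: not taken
halt.

216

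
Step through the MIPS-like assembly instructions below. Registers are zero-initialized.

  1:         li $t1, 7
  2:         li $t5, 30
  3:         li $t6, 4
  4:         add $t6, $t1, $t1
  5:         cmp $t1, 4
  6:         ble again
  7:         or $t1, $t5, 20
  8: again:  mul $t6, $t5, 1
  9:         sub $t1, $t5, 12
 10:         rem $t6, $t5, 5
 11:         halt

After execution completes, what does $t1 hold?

$t1=7
$t5=30
$t6=4
$t6=7+7=14
cmp $t1, 4  (cmp 7,4)
ble again: not taken
$t1=30|20=30
$t6=30*1=30
$t1=30-12=18
$t6=30%5=0
halt.

18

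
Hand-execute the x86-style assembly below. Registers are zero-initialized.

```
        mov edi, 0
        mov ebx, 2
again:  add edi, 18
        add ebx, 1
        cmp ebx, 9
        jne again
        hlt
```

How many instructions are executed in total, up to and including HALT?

31

mov edi, 0 → edi=0
mov ebx, 2 → ebx=2
add edi, 18 → edi=0+18=18
add ebx, 1 → ebx=2+1=3
cmp ebx, 9  (cmp 3,9)
jne again: taken
add edi, 18 → edi=18+18=36
add ebx, 1 → ebx=3+1=4
cmp ebx, 9  (cmp 4,9)
jne again: taken
add edi, 18 → edi=36+18=54
add ebx, 1 → ebx=4+1=5
cmp ebx, 9  (cmp 5,9)
jne again: taken
add edi, 18 → edi=54+18=72
add ebx, 1 → ebx=5+1=6
cmp ebx, 9  (cmp 6,9)
jne again: taken
add edi, 18 → edi=72+18=90
add ebx, 1 → ebx=6+1=7
cmp ebx, 9  (cmp 7,9)
jne again: taken
add edi, 18 → edi=90+18=108
add ebx, 1 → ebx=7+1=8
cmp ebx, 9  (cmp 8,9)
jne again: taken
add edi, 18 → edi=108+18=126
add ebx, 1 → ebx=8+1=9
cmp ebx, 9  (cmp 9,9)
jne again: not taken
halt.
Total executed instructions: 31.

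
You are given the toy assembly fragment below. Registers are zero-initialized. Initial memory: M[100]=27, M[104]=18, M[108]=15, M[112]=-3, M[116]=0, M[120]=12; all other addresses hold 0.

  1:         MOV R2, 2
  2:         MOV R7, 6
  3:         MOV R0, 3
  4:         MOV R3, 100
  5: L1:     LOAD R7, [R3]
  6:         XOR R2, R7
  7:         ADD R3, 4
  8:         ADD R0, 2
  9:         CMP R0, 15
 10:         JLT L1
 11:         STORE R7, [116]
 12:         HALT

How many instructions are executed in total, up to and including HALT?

42

MOV R2, 2 → R2=2
MOV R7, 6 → R7=6
MOV R0, 3 → R0=3
MOV R3, 100 → R3=100
LOAD R7, [R3] → R7=M[100]=27
XOR R2, R7 → R2=2^27=25
ADD R3, 4 → R3=100+4=104
ADD R0, 2 → R0=3+2=5
CMP R0, 15  (cmp 5,15)
JLT L1: taken
LOAD R7, [R3] → R7=M[104]=18
XOR R2, R7 → R2=25^18=11
ADD R3, 4 → R3=104+4=108
ADD R0, 2 → R0=5+2=7
CMP R0, 15  (cmp 7,15)
JLT L1: taken
LOAD R7, [R3] → R7=M[108]=15
XOR R2, R7 → R2=11^15=4
ADD R3, 4 → R3=108+4=112
ADD R0, 2 → R0=7+2=9
CMP R0, 15  (cmp 9,15)
JLT L1: taken
LOAD R7, [R3] → R7=M[112]=-3
XOR R2, R7 → R2=4^(-3)=-7
ADD R3, 4 → R3=112+4=116
ADD R0, 2 → R0=9+2=11
CMP R0, 15  (cmp 11,15)
JLT L1: taken
LOAD R7, [R3] → R7=M[116]=0
XOR R2, R7 → R2=(-7)^0=-7
ADD R3, 4 → R3=116+4=120
ADD R0, 2 → R0=11+2=13
CMP R0, 15  (cmp 13,15)
JLT L1: taken
LOAD R7, [R3] → R7=M[120]=12
XOR R2, R7 → R2=(-7)^12=-11
ADD R3, 4 → R3=120+4=124
ADD R0, 2 → R0=13+2=15
CMP R0, 15  (cmp 15,15)
JLT L1: not taken
STORE R7, [116] → M[116]=12
halt.
Total executed instructions: 42.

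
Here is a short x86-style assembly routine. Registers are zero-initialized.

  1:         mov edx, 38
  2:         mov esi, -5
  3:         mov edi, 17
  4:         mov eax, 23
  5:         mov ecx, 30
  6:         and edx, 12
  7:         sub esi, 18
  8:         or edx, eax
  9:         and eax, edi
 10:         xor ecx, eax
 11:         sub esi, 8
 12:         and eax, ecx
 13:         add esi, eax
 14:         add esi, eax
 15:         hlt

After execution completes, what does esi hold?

-29

after mov edx, 38: edx=38
after mov esi, -5: esi=-5
after mov edi, 17: edi=17
after mov eax, 23: eax=23
after mov ecx, 30: ecx=30
after and edx, 12: edx=38&12=4
after sub esi, 18: esi=(-5)-18=-23
after or edx, eax: edx=4|23=23
after and eax, edi: eax=23&17=17
after xor ecx, eax: ecx=30^17=15
after sub esi, 8: esi=(-23)-8=-31
after and eax, ecx: eax=17&15=1
after add esi, eax: esi=(-31)+1=-30
after add esi, eax: esi=(-30)+1=-29
halt.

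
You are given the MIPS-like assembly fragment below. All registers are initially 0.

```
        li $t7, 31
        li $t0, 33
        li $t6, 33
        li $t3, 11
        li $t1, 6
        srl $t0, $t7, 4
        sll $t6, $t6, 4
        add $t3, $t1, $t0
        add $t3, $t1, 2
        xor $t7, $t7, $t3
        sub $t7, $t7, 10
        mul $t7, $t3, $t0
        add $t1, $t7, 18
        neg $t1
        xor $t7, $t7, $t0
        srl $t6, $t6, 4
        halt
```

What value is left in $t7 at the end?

9

after li $t7, 31: $t7=31
after li $t0, 33: $t0=33
after li $t6, 33: $t6=33
after li $t3, 11: $t3=11
after li $t1, 6: $t1=6
after srl $t0, $t7, 4: $t0=31>>4=1
after sll $t6, $t6, 4: $t6=33<<4=528
after add $t3, $t1, $t0: $t3=6+1=7
after add $t3, $t1, 2: $t3=6+2=8
after xor $t7, $t7, $t3: $t7=31^8=23
after sub $t7, $t7, 10: $t7=23-10=13
after mul $t7, $t3, $t0: $t7=8*1=8
after add $t1, $t7, 18: $t1=8+18=26
after neg $t1: $t1=-(26)=-26
after xor $t7, $t7, $t0: $t7=8^1=9
after srl $t6, $t6, 4: $t6=528>>4=33
halt.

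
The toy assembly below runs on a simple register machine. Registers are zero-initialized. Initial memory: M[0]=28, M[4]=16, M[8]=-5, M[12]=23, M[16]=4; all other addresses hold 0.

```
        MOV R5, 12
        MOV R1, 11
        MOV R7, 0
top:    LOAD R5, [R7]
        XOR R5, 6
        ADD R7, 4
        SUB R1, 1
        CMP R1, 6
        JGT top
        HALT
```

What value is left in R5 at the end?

2

MOV R5, 12 → R5=12
MOV R1, 11 → R1=11
MOV R7, 0 → R7=0
LOAD R5, [R7] → R5=M[0]=28
XOR R5, 6 → R5=28^6=26
ADD R7, 4 → R7=0+4=4
SUB R1, 1 → R1=11-1=10
CMP R1, 6  (cmp 10,6)
JGT top: taken
LOAD R5, [R7] → R5=M[4]=16
XOR R5, 6 → R5=16^6=22
ADD R7, 4 → R7=4+4=8
SUB R1, 1 → R1=10-1=9
CMP R1, 6  (cmp 9,6)
JGT top: taken
LOAD R5, [R7] → R5=M[8]=-5
XOR R5, 6 → R5=(-5)^6=-3
ADD R7, 4 → R7=8+4=12
SUB R1, 1 → R1=9-1=8
CMP R1, 6  (cmp 8,6)
JGT top: taken
LOAD R5, [R7] → R5=M[12]=23
XOR R5, 6 → R5=23^6=17
ADD R7, 4 → R7=12+4=16
SUB R1, 1 → R1=8-1=7
CMP R1, 6  (cmp 7,6)
JGT top: taken
LOAD R5, [R7] → R5=M[16]=4
XOR R5, 6 → R5=4^6=2
ADD R7, 4 → R7=16+4=20
SUB R1, 1 → R1=7-1=6
CMP R1, 6  (cmp 6,6)
JGT top: not taken
halt.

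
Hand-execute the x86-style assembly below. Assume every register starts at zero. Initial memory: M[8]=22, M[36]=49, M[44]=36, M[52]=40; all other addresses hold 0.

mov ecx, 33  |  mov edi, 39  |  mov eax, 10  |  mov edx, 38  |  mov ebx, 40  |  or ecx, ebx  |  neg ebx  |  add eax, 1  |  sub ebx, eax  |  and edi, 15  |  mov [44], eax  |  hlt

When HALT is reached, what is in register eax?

11

mov ecx, 33 → ecx=33
mov edi, 39 → edi=39
mov eax, 10 → eax=10
mov edx, 38 → edx=38
mov ebx, 40 → ebx=40
or ecx, ebx → ecx=33|40=41
neg ebx → ebx=-(40)=-40
add eax, 1 → eax=10+1=11
sub ebx, eax → ebx=(-40)-11=-51
and edi, 15 → edi=39&15=7
mov [44], eax → M[44]=11
halt.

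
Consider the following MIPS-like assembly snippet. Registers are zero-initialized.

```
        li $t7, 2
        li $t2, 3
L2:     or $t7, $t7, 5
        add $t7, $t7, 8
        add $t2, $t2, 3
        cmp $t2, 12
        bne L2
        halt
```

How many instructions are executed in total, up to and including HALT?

$t7=2
$t2=3
$t7=2|5=7
$t7=7+8=15
$t2=3+3=6
cmp $t2, 12  (cmp 6,12)
bne L2: taken
$t7=15|5=15
$t7=15+8=23
$t2=6+3=9
cmp $t2, 12  (cmp 9,12)
bne L2: taken
$t7=23|5=23
$t7=23+8=31
$t2=9+3=12
cmp $t2, 12  (cmp 12,12)
bne L2: not taken
halt.
Total executed instructions: 18.

18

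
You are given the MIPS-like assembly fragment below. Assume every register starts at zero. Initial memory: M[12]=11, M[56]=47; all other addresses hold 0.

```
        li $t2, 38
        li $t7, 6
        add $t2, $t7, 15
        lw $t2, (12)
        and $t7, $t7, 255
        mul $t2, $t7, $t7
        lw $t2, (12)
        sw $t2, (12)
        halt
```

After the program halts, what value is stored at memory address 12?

11

li $t2, 38 → $t2=38
li $t7, 6 → $t7=6
add $t2, $t7, 15 → $t2=6+15=21
lw $t2, (12) → $t2=M[12]=11
and $t7, $t7, 255 → $t7=6&255=6
mul $t2, $t7, $t7 → $t2=6*6=36
lw $t2, (12) → $t2=M[12]=11
sw $t2, (12) → M[12]=11
halt.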